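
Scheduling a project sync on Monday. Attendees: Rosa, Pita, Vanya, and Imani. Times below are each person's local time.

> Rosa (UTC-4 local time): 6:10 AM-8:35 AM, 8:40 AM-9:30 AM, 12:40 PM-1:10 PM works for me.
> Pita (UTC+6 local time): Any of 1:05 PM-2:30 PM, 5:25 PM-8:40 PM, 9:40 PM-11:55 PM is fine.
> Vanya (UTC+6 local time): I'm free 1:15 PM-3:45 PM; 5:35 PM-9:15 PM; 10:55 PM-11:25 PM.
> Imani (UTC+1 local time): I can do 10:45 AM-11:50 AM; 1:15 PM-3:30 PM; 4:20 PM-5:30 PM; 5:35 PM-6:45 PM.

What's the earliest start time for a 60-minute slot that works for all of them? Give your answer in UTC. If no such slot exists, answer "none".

Rosa in UTC: 10:10-12:35, 12:40-13:30, 16:40-17:10 (add 4h to convert from UTC-4).
Pita in UTC: 07:05-08:30, 11:25-14:40, 15:40-17:55 (subtract 6h to convert from UTC+6).
Vanya in UTC: 07:15-09:45, 11:35-15:15, 16:55-17:25 (subtract 6h to convert from UTC+6).
Imani in UTC: 09:45-10:50, 12:15-14:30, 15:20-16:30, 16:35-17:45 (subtract 1h to convert from UTC+1).
Rosa ∩ Pita: 11:25-12:35, 12:40-13:30, 16:40-17:10.
Rosa ∩ Pita ∩ Vanya: 11:35-12:35, 12:40-13:30, 16:55-17:10.
Rosa ∩ Pita ∩ Vanya ∩ Imani: 12:15-12:35, 12:40-13:30, 16:55-17:10.
So the common availability across everyone is 12:15-12:35, 12:40-13:30, 16:55-17:10.
No common window is at least 60 minutes long.

none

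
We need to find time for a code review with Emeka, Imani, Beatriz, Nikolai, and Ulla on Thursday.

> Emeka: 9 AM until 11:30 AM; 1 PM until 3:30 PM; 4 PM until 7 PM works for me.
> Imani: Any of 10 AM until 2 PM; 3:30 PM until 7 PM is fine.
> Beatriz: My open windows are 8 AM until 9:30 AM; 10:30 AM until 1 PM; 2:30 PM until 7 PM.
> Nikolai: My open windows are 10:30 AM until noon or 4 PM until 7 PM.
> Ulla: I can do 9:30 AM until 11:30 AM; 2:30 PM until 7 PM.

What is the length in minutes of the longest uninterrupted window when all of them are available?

Emeka ∩ Imani: 10:00-11:30, 13:00-14:00, 16:00-19:00.
Emeka ∩ Imani ∩ Beatriz: 10:30-11:30, 16:00-19:00.
Emeka ∩ Imani ∩ Beatriz ∩ Nikolai: 10:30-11:30, 16:00-19:00.
Emeka ∩ Imani ∩ Beatriz ∩ Nikolai ∩ Ulla: 10:30-11:30, 16:00-19:00.
The longest is 16:00-19:00 at 180 minutes.

180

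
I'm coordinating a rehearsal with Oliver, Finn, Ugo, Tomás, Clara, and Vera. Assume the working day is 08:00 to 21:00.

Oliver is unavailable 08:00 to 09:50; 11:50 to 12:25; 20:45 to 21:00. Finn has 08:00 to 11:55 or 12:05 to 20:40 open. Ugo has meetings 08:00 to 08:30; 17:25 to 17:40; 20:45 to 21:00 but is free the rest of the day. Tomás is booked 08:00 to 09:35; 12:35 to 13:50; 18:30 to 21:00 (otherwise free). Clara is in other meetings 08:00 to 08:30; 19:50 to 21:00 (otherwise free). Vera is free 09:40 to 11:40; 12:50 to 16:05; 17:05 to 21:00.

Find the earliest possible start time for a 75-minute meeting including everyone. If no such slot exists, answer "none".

Oliver free: 09:50-11:50, 12:25-20:45 (invert busy blocks within the working day).
Finn free: 08:00-11:55, 12:05-20:40.
Ugo free: 08:30-17:25, 17:40-20:45 (invert busy blocks within the working day).
Tomás free: 09:35-12:35, 13:50-18:30 (invert busy blocks within the working day).
Clara free: 08:30-19:50 (invert busy blocks within the working day).
Vera free: 09:40-11:40, 12:50-16:05, 17:05-21:00.
Oliver ∩ Finn: 09:50-11:50, 12:25-20:40.
Oliver ∩ Finn ∩ Ugo: 09:50-11:50, 12:25-17:25, 17:40-20:40.
Oliver ∩ Finn ∩ Ugo ∩ Tomás: 09:50-11:50, 12:25-12:35, 13:50-17:25, 17:40-18:30.
Oliver ∩ Finn ∩ Ugo ∩ Tomás ∩ Clara: 09:50-11:50, 12:25-12:35, 13:50-17:25, 17:40-18:30.
Oliver ∩ Finn ∩ Ugo ∩ Tomás ∩ Clara ∩ Vera: 09:50-11:40, 13:50-16:05, 17:05-17:25, 17:40-18:30.
The first common window of at least 75 minutes is 09:50-11:40, so the earliest start is 09:50.

09:50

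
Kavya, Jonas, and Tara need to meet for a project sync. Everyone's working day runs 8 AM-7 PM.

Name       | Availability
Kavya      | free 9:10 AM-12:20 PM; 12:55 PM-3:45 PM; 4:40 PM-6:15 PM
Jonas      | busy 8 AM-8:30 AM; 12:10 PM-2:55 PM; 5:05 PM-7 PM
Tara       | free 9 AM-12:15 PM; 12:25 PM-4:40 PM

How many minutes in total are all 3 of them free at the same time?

230

Kavya free: 09:10-12:20, 12:55-15:45, 16:40-18:15.
Jonas free: 08:30-12:10, 14:55-17:05 (invert busy blocks within the working day).
Tara free: 09:00-12:15, 12:25-16:40.
Kavya ∩ Jonas: 09:10-12:10, 14:55-15:45, 16:40-17:05.
Kavya ∩ Jonas ∩ Tara: 09:10-12:10, 14:55-15:45.
So the common availability across everyone is 09:10-12:10, 14:55-15:45.
Summing the common windows: 180 + 50 = 230 minutes.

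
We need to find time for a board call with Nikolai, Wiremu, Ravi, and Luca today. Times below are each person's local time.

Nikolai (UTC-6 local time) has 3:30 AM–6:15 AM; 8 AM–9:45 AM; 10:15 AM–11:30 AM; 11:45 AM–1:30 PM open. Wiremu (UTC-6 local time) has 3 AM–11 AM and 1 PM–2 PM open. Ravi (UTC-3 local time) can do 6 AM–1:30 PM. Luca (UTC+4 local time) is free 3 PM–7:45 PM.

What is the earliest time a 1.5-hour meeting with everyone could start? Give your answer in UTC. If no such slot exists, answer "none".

Nikolai in UTC: 09:30-12:15, 14:00-15:45, 16:15-17:30, 17:45-19:30 (add 6h to convert from UTC-6).
Wiremu in UTC: 09:00-17:00, 19:00-20:00 (add 6h to convert from UTC-6).
Ravi in UTC: 09:00-16:30 (add 3h to convert from UTC-3).
Luca in UTC: 11:00-15:45 (subtract 4h to convert from UTC+4).
Nikolai ∩ Wiremu: 09:30-12:15, 14:00-15:45, 16:15-17:00, 19:00-19:30.
Nikolai ∩ Wiremu ∩ Ravi: 09:30-12:15, 14:00-15:45, 16:15-16:30.
Nikolai ∩ Wiremu ∩ Ravi ∩ Luca: 11:00-12:15, 14:00-15:45.
So the common availability across everyone is 11:00-12:15, 14:00-15:45.
The first common window of at least 90 minutes is 14:00-15:45, so the earliest start is 14:00.

14:00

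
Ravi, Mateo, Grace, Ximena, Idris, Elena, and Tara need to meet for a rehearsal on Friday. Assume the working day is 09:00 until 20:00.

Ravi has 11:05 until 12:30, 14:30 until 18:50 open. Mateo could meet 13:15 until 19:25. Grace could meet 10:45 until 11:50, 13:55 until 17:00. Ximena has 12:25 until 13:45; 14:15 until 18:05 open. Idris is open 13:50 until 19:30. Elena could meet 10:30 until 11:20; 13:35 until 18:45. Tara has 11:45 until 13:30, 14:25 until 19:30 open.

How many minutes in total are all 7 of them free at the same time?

Ravi ∩ Mateo: 14:30-18:50.
Ravi ∩ Mateo ∩ Grace: 14:30-17:00.
Ravi ∩ Mateo ∩ Grace ∩ Ximena: 14:30-17:00.
Ravi ∩ Mateo ∩ Grace ∩ Ximena ∩ Idris: 14:30-17:00.
Ravi ∩ Mateo ∩ Grace ∩ Ximena ∩ Idris ∩ Elena: 14:30-17:00.
Ravi ∩ Mateo ∩ Grace ∩ Ximena ∩ Idris ∩ Elena ∩ Tara: 14:30-17:00.
That's a single block of 150 minutes.

150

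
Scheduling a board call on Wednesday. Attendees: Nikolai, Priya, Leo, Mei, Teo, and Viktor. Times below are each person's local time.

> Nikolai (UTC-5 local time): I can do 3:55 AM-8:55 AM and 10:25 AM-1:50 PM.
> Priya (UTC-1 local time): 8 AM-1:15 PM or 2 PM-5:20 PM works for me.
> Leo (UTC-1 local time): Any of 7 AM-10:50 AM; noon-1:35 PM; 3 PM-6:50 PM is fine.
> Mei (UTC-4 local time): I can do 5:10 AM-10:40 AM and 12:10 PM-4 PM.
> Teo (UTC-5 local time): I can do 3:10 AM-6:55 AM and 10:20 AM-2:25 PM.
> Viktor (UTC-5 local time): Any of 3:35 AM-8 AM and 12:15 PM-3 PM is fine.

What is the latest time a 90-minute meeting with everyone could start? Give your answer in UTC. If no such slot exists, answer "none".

10:20

Nikolai in UTC: 08:55-13:55, 15:25-18:50 (add 5h to convert from UTC-5).
Priya in UTC: 09:00-14:15, 15:00-18:20 (add 1h to convert from UTC-1).
Leo in UTC: 08:00-11:50, 13:00-14:35, 16:00-19:50 (add 1h to convert from UTC-1).
Mei in UTC: 09:10-14:40, 16:10-20:00 (add 4h to convert from UTC-4).
Teo in UTC: 08:10-11:55, 15:20-19:25 (add 5h to convert from UTC-5).
Viktor in UTC: 08:35-13:00, 17:15-20:00 (add 5h to convert from UTC-5).
Nikolai ∩ Priya: 09:00-13:55, 15:25-18:20.
Nikolai ∩ Priya ∩ Leo: 09:00-11:50, 13:00-13:55, 16:00-18:20.
Nikolai ∩ Priya ∩ Leo ∩ Mei: 09:10-11:50, 13:00-13:55, 16:10-18:20.
Nikolai ∩ Priya ∩ Leo ∩ Mei ∩ Teo: 09:10-11:50, 16:10-18:20.
Nikolai ∩ Priya ∩ Leo ∩ Mei ∩ Teo ∩ Viktor: 09:10-11:50, 17:15-18:20.
The last common window of at least 90 minutes is 09:10-11:50; a 90-minute meeting can start as late as 10:20 and still end by 11:50.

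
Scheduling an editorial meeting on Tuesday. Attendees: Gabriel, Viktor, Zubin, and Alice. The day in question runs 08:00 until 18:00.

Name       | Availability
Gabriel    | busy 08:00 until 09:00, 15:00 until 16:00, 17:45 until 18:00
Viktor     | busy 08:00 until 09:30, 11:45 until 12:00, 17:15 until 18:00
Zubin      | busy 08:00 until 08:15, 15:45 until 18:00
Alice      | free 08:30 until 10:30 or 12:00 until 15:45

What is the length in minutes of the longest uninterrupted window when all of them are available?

Gabriel free: 09:00-15:00, 16:00-17:45 (invert busy blocks within the working day).
Viktor free: 09:30-11:45, 12:00-17:15 (invert busy blocks within the working day).
Zubin free: 08:15-15:45 (invert busy blocks within the working day).
Alice free: 08:30-10:30, 12:00-15:45.
Gabriel ∩ Viktor: 09:30-11:45, 12:00-15:00, 16:00-17:15.
Gabriel ∩ Viktor ∩ Zubin: 09:30-11:45, 12:00-15:00.
Gabriel ∩ Viktor ∩ Zubin ∩ Alice: 09:30-10:30, 12:00-15:00.
The longest is 12:00-15:00 at 180 minutes.

180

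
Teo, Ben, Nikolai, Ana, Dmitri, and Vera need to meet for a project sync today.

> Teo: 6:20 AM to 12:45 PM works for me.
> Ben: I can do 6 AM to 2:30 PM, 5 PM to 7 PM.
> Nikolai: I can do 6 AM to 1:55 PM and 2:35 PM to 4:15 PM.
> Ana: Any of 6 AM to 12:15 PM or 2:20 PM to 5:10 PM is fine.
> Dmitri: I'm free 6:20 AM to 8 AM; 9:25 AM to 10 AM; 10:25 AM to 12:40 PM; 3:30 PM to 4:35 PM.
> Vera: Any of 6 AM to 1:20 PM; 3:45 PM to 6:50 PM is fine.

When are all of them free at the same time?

Teo ∩ Ben: 06:20-12:45.
Teo ∩ Ben ∩ Nikolai: 06:20-12:45.
Teo ∩ Ben ∩ Nikolai ∩ Ana: 06:20-12:15.
Teo ∩ Ben ∩ Nikolai ∩ Ana ∩ Dmitri: 06:20-08:00, 09:25-10:00, 10:25-12:15.
Teo ∩ Ben ∩ Nikolai ∩ Ana ∩ Dmitri ∩ Vera: 06:20-08:00, 09:25-10:00, 10:25-12:15.

06:20-08:00, 09:25-10:00, 10:25-12:15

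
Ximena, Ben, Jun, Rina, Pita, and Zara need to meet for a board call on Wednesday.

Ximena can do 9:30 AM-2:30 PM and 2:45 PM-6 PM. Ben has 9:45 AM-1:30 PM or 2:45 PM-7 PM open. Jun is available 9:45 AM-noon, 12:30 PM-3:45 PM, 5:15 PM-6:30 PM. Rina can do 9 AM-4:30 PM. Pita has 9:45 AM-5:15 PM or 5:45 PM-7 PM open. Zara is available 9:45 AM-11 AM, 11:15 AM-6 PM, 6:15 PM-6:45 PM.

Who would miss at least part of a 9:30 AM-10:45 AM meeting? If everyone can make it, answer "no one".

Ximena: free for 09:30-10:45. Ben: not fully free for 09:30-10:45. Jun: not fully free for 09:30-10:45. Rina: free for 09:30-10:45. Pita: not fully free for 09:30-10:45. Zara: not fully free for 09:30-10:45.

Ben, Jun, Pita, Zara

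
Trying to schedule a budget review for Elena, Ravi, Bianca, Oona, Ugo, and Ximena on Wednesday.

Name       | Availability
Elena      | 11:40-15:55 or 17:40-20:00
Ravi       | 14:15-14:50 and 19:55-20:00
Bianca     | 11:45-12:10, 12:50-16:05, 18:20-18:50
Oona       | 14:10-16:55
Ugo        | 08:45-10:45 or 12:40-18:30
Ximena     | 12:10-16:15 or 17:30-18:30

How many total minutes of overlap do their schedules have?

35

Elena ∩ Ravi: 14:15-14:50, 19:55-20:00.
Elena ∩ Ravi ∩ Bianca: 14:15-14:50.
Elena ∩ Ravi ∩ Bianca ∩ Oona: 14:15-14:50.
Elena ∩ Ravi ∩ Bianca ∩ Oona ∩ Ugo: 14:15-14:50.
Elena ∩ Ravi ∩ Bianca ∩ Oona ∩ Ugo ∩ Ximena: 14:15-14:50.
That's a single block of 35 minutes.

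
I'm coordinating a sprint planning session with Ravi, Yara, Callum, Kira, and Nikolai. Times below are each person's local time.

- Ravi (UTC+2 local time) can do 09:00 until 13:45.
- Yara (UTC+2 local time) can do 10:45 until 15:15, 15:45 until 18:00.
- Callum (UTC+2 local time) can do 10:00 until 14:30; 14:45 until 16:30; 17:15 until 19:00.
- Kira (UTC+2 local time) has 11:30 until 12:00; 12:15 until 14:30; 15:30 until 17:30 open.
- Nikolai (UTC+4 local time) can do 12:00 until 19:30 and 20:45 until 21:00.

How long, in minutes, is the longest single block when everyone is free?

Ravi in UTC: 07:00-11:45 (subtract 2h to convert from UTC+2).
Yara in UTC: 08:45-13:15, 13:45-16:00 (subtract 2h to convert from UTC+2).
Callum in UTC: 08:00-12:30, 12:45-14:30, 15:15-17:00 (subtract 2h to convert from UTC+2).
Kira in UTC: 09:30-10:00, 10:15-12:30, 13:30-15:30 (subtract 2h to convert from UTC+2).
Nikolai in UTC: 08:00-15:30, 16:45-17:00 (subtract 4h to convert from UTC+4).
Ravi ∩ Yara: 08:45-11:45.
Ravi ∩ Yara ∩ Callum: 08:45-11:45.
Ravi ∩ Yara ∩ Callum ∩ Kira: 09:30-10:00, 10:15-11:45.
Ravi ∩ Yara ∩ Callum ∩ Kira ∩ Nikolai: 09:30-10:00, 10:15-11:45.
The longest is 10:15-11:45 at 90 minutes.

90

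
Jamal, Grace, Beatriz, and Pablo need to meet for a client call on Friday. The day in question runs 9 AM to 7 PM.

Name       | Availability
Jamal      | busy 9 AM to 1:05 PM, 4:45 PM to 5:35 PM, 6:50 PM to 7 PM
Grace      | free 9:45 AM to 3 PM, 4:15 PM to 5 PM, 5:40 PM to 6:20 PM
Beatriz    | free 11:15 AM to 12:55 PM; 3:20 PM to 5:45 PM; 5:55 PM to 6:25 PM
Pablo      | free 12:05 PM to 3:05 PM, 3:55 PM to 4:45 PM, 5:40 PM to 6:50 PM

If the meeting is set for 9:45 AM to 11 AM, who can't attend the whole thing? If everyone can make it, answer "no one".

Jamal free: 13:05-16:45, 17:35-18:50 (invert busy blocks within the working day).
Grace free: 09:45-15:00, 16:15-17:00, 17:40-18:20.
Beatriz free: 11:15-12:55, 15:20-17:45, 17:55-18:25.
Pablo free: 12:05-15:05, 15:55-16:45, 17:40-18:50.
Jamal: not fully free for 09:45-11:00. Grace: free for 09:45-11:00. Beatriz: not fully free for 09:45-11:00. Pablo: not fully free for 09:45-11:00.

Beatriz, Jamal, Pablo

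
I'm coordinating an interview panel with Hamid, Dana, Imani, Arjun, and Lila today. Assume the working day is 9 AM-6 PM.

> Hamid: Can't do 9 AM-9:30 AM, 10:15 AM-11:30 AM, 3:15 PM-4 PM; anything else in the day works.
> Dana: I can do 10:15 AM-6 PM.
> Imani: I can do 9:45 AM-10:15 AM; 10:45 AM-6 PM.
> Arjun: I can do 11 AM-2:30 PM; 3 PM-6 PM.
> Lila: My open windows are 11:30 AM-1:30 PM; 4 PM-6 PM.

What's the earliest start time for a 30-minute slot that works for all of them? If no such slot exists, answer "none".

11:30

Hamid free: 09:30-10:15, 11:30-15:15, 16:00-18:00 (invert busy blocks within the working day).
Dana free: 10:15-18:00.
Imani free: 09:45-10:15, 10:45-18:00.
Arjun free: 11:00-14:30, 15:00-18:00.
Lila free: 11:30-13:30, 16:00-18:00.
Hamid ∩ Dana: 11:30-15:15, 16:00-18:00.
Hamid ∩ Dana ∩ Imani: 11:30-15:15, 16:00-18:00.
Hamid ∩ Dana ∩ Imani ∩ Arjun: 11:30-14:30, 15:00-15:15, 16:00-18:00.
Hamid ∩ Dana ∩ Imani ∩ Arjun ∩ Lila: 11:30-13:30, 16:00-18:00.
The first common window of at least 30 minutes is 11:30-13:30, so the earliest start is 11:30.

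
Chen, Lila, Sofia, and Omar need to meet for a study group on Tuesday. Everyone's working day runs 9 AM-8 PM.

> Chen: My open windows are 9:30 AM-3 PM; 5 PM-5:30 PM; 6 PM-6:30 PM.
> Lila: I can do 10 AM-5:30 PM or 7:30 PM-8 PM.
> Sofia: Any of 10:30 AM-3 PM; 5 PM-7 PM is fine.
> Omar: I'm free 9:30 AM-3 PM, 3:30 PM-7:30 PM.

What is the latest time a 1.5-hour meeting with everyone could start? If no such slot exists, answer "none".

Chen ∩ Lila: 10:00-15:00, 17:00-17:30.
Chen ∩ Lila ∩ Sofia: 10:30-15:00, 17:00-17:30.
Chen ∩ Lila ∩ Sofia ∩ Omar: 10:30-15:00, 17:00-17:30.
The last common window of at least 90 minutes is 10:30-15:00; a 90-minute meeting can start as late as 13:30 and still end by 15:00.

13:30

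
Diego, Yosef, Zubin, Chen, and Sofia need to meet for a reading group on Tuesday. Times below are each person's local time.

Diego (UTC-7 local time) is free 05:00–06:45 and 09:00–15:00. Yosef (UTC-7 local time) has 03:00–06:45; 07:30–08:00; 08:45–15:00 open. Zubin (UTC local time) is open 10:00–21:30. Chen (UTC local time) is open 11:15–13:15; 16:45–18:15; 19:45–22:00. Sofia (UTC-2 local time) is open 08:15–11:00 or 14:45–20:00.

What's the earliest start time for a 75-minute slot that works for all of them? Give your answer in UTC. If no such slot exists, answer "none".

16:45

Diego in UTC: 12:00-13:45, 16:00-22:00 (add 7h to convert from UTC-7).
Yosef in UTC: 10:00-13:45, 14:30-15:00, 15:45-22:00 (add 7h to convert from UTC-7).
Zubin in UTC: 10:00-21:30.
Chen in UTC: 11:15-13:15, 16:45-18:15, 19:45-22:00.
Sofia in UTC: 10:15-13:00, 16:45-22:00 (add 2h to convert from UTC-2).
Diego ∩ Yosef: 12:00-13:45, 16:00-22:00.
Diego ∩ Yosef ∩ Zubin: 12:00-13:45, 16:00-21:30.
Diego ∩ Yosef ∩ Zubin ∩ Chen: 12:00-13:15, 16:45-18:15, 19:45-21:30.
Diego ∩ Yosef ∩ Zubin ∩ Chen ∩ Sofia: 12:00-13:00, 16:45-18:15, 19:45-21:30.
The first common window of at least 75 minutes is 16:45-18:15, so the earliest start is 16:45.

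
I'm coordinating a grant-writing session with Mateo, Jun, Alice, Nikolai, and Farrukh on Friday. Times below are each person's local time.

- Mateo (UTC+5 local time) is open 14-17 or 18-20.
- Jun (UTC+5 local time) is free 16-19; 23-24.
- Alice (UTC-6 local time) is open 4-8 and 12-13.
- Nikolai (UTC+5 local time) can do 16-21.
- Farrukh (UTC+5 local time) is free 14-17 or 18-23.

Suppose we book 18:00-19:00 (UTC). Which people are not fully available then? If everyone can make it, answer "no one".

Mateo in UTC: 09:00-12:00, 13:00-15:00 (subtract 5h to convert from UTC+5).
Jun in UTC: 11:00-14:00, 18:00-19:00 (subtract 5h to convert from UTC+5).
Alice in UTC: 10:00-14:00, 18:00-19:00 (add 6h to convert from UTC-6).
Nikolai in UTC: 11:00-16:00 (subtract 5h to convert from UTC+5).
Farrukh in UTC: 09:00-12:00, 13:00-18:00 (subtract 5h to convert from UTC+5).
Mateo: not fully free for 18:00-19:00. Jun: free for 18:00-19:00. Alice: free for 18:00-19:00. Nikolai: not fully free for 18:00-19:00. Farrukh: not fully free for 18:00-19:00.

Farrukh, Mateo, Nikolai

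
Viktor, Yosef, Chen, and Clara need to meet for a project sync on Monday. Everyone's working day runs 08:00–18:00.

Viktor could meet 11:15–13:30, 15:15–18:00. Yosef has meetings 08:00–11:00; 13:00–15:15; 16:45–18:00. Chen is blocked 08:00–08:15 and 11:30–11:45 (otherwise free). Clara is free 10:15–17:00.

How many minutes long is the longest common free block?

90

Viktor free: 11:15-13:30, 15:15-18:00.
Yosef free: 11:00-13:00, 15:15-16:45 (invert busy blocks within the working day).
Chen free: 08:15-11:30, 11:45-18:00 (invert busy blocks within the working day).
Clara free: 10:15-17:00.
Viktor ∩ Yosef: 11:15-13:00, 15:15-16:45.
Viktor ∩ Yosef ∩ Chen: 11:15-11:30, 11:45-13:00, 15:15-16:45.
Viktor ∩ Yosef ∩ Chen ∩ Clara: 11:15-11:30, 11:45-13:00, 15:15-16:45.
Those are the intersection windows.
The longest is 15:15-16:45 at 90 minutes.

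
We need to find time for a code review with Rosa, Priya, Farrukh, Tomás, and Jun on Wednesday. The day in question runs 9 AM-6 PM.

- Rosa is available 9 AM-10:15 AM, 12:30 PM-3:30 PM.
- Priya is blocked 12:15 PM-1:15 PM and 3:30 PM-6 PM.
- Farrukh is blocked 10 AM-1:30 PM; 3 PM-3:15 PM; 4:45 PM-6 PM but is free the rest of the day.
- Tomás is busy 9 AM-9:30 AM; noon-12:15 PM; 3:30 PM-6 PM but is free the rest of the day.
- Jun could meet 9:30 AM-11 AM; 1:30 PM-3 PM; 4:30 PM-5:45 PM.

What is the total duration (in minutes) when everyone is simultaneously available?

Rosa free: 09:00-10:15, 12:30-15:30.
Priya free: 09:00-12:15, 13:15-15:30 (invert busy blocks within the working day).
Farrukh free: 09:00-10:00, 13:30-15:00, 15:15-16:45 (invert busy blocks within the working day).
Tomás free: 09:30-12:00, 12:15-15:30 (invert busy blocks within the working day).
Jun free: 09:30-11:00, 13:30-15:00, 16:30-17:45.
Rosa ∩ Priya: 09:00-10:15, 13:15-15:30.
Rosa ∩ Priya ∩ Farrukh: 09:00-10:00, 13:30-15:00, 15:15-15:30.
Rosa ∩ Priya ∩ Farrukh ∩ Tomás: 09:30-10:00, 13:30-15:00, 15:15-15:30.
Rosa ∩ Priya ∩ Farrukh ∩ Tomás ∩ Jun: 09:30-10:00, 13:30-15:00.
So the common availability across everyone is 09:30-10:00, 13:30-15:00.
Summing the common windows: 30 + 90 = 120 minutes.

120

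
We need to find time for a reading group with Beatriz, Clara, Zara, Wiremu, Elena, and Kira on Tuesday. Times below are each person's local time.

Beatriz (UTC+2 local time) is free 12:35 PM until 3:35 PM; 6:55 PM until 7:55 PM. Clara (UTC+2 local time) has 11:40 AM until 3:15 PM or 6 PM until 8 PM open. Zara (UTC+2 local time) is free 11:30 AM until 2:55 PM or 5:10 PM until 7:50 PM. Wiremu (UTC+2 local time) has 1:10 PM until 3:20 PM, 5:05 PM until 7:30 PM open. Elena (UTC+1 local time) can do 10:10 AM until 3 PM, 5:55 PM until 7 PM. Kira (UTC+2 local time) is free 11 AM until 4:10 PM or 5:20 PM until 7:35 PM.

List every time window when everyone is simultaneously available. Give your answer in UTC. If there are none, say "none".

11:10-12:55, 16:55-17:30

Beatriz in UTC: 10:35-13:35, 16:55-17:55 (subtract 2h to convert from UTC+2).
Clara in UTC: 09:40-13:15, 16:00-18:00 (subtract 2h to convert from UTC+2).
Zara in UTC: 09:30-12:55, 15:10-17:50 (subtract 2h to convert from UTC+2).
Wiremu in UTC: 11:10-13:20, 15:05-17:30 (subtract 2h to convert from UTC+2).
Elena in UTC: 09:10-14:00, 16:55-18:00 (subtract 1h to convert from UTC+1).
Kira in UTC: 09:00-14:10, 15:20-17:35 (subtract 2h to convert from UTC+2).
Beatriz ∩ Clara: 10:35-13:15, 16:55-17:55.
Beatriz ∩ Clara ∩ Zara: 10:35-12:55, 16:55-17:50.
Beatriz ∩ Clara ∩ Zara ∩ Wiremu: 11:10-12:55, 16:55-17:30.
Beatriz ∩ Clara ∩ Zara ∩ Wiremu ∩ Elena: 11:10-12:55, 16:55-17:30.
Beatriz ∩ Clara ∩ Zara ∩ Wiremu ∩ Elena ∩ Kira: 11:10-12:55, 16:55-17:30.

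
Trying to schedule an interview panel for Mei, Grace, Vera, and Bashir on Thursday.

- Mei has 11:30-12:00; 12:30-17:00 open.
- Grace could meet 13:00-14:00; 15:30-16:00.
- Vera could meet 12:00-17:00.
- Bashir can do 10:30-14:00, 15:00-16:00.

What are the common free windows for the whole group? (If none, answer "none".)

Mei ∩ Grace: 13:00-14:00, 15:30-16:00.
Mei ∩ Grace ∩ Vera: 13:00-14:00, 15:30-16:00.
Mei ∩ Grace ∩ Vera ∩ Bashir: 13:00-14:00, 15:30-16:00.

13:00-14:00, 15:30-16:00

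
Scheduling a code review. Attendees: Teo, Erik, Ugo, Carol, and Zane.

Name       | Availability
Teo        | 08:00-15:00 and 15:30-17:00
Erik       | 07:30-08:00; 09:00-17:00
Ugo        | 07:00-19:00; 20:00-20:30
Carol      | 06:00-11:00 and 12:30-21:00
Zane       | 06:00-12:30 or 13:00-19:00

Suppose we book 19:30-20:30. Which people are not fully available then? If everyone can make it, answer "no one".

Erik, Teo, Ugo, Zane

Teo: not fully free for 19:30-20:30. Erik: not fully free for 19:30-20:30. Ugo: not fully free for 19:30-20:30. Carol: free for 19:30-20:30. Zane: not fully free for 19:30-20:30.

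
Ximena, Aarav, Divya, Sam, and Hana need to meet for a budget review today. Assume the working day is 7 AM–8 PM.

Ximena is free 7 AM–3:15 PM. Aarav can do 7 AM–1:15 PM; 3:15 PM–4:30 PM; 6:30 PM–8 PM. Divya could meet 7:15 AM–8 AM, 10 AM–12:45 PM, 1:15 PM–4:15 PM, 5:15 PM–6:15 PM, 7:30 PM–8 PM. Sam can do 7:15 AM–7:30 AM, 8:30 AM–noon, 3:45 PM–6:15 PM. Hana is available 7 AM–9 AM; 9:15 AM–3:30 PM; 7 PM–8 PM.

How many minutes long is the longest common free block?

Ximena ∩ Aarav: 07:00-13:15.
Ximena ∩ Aarav ∩ Divya: 07:15-08:00, 10:00-12:45.
Ximena ∩ Aarav ∩ Divya ∩ Sam: 07:15-07:30, 10:00-12:00.
Ximena ∩ Aarav ∩ Divya ∩ Sam ∩ Hana: 07:15-07:30, 10:00-12:00.
The longest is 10:00-12:00 at 120 minutes.

120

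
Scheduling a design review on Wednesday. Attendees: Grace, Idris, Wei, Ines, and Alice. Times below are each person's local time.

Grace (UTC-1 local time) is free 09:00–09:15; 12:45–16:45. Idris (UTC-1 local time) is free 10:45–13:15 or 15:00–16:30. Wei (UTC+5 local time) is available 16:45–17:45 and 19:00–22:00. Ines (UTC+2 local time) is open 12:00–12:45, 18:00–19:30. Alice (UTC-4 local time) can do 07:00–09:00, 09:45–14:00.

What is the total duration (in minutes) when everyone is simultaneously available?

60

Grace in UTC: 10:00-10:15, 13:45-17:45 (add 1h to convert from UTC-1).
Idris in UTC: 11:45-14:15, 16:00-17:30 (add 1h to convert from UTC-1).
Wei in UTC: 11:45-12:45, 14:00-17:00 (subtract 5h to convert from UTC+5).
Ines in UTC: 10:00-10:45, 16:00-17:30 (subtract 2h to convert from UTC+2).
Alice in UTC: 11:00-13:00, 13:45-18:00 (add 4h to convert from UTC-4).
Grace ∩ Idris: 13:45-14:15, 16:00-17:30.
Grace ∩ Idris ∩ Wei: 14:00-14:15, 16:00-17:00.
Grace ∩ Idris ∩ Wei ∩ Ines: 16:00-17:00.
Grace ∩ Idris ∩ Wei ∩ Ines ∩ Alice: 16:00-17:00.
Those are the intersection windows.
That's a single block of 60 minutes.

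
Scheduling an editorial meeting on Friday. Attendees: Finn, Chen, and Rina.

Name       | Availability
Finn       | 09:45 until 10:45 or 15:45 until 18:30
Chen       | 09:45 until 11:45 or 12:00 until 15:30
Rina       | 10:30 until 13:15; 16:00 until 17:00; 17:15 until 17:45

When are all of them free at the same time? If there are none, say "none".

10:30-10:45

Finn ∩ Chen: 09:45-10:45.
Finn ∩ Chen ∩ Rina: 10:30-10:45.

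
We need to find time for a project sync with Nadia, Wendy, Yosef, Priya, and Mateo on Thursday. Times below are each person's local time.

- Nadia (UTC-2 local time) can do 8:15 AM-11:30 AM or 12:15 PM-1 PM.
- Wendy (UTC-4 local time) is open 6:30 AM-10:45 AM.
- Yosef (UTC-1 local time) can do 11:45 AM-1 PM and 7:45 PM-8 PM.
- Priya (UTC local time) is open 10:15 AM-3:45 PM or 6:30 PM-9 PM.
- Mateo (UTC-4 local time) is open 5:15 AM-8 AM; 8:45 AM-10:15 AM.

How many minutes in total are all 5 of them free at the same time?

45

Nadia in UTC: 10:15-13:30, 14:15-15:00 (add 2h to convert from UTC-2).
Wendy in UTC: 10:30-14:45 (add 4h to convert from UTC-4).
Yosef in UTC: 12:45-14:00, 20:45-21:00 (add 1h to convert from UTC-1).
Priya in UTC: 10:15-15:45, 18:30-21:00.
Mateo in UTC: 09:15-12:00, 12:45-14:15 (add 4h to convert from UTC-4).
Nadia ∩ Wendy: 10:30-13:30, 14:15-14:45.
Nadia ∩ Wendy ∩ Yosef: 12:45-13:30.
Nadia ∩ Wendy ∩ Yosef ∩ Priya: 12:45-13:30.
Nadia ∩ Wendy ∩ Yosef ∩ Priya ∩ Mateo: 12:45-13:30.
Those are the intersection windows.
That's a single block of 45 minutes.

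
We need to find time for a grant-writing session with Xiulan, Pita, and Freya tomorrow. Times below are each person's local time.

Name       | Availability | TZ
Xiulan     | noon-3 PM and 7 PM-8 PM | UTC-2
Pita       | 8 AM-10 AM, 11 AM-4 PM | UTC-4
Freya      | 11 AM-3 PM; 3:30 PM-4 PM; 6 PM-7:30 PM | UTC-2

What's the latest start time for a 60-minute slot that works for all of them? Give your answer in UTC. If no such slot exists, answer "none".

Xiulan in UTC: 14:00-17:00, 21:00-22:00 (add 2h to convert from UTC-2).
Pita in UTC: 12:00-14:00, 15:00-20:00 (add 4h to convert from UTC-4).
Freya in UTC: 13:00-17:00, 17:30-18:00, 20:00-21:30 (add 2h to convert from UTC-2).
Xiulan ∩ Pita: 15:00-17:00.
Xiulan ∩ Pita ∩ Freya: 15:00-17:00.
The last common window of at least 60 minutes is 15:00-17:00; a 60-minute meeting can start as late as 16:00 and still end by 17:00.

16:00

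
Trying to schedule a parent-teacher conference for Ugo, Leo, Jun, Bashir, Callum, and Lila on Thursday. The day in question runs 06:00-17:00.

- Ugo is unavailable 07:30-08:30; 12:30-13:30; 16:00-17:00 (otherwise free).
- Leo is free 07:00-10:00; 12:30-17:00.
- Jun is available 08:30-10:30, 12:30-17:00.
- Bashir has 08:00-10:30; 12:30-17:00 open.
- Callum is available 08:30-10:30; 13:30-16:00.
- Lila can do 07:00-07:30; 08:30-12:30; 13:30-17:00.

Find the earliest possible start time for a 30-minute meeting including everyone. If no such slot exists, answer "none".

08:30

Ugo free: 06:00-07:30, 08:30-12:30, 13:30-16:00 (invert busy blocks within the working day).
Leo free: 07:00-10:00, 12:30-17:00.
Jun free: 08:30-10:30, 12:30-17:00.
Bashir free: 08:00-10:30, 12:30-17:00.
Callum free: 08:30-10:30, 13:30-16:00.
Lila free: 07:00-07:30, 08:30-12:30, 13:30-17:00.
Ugo ∩ Leo: 07:00-07:30, 08:30-10:00, 13:30-16:00.
Ugo ∩ Leo ∩ Jun: 08:30-10:00, 13:30-16:00.
Ugo ∩ Leo ∩ Jun ∩ Bashir: 08:30-10:00, 13:30-16:00.
Ugo ∩ Leo ∩ Jun ∩ Bashir ∩ Callum: 08:30-10:00, 13:30-16:00.
Ugo ∩ Leo ∩ Jun ∩ Bashir ∩ Callum ∩ Lila: 08:30-10:00, 13:30-16:00.
Those are the intersection windows.
The first common window of at least 30 minutes is 08:30-10:00, so the earliest start is 08:30.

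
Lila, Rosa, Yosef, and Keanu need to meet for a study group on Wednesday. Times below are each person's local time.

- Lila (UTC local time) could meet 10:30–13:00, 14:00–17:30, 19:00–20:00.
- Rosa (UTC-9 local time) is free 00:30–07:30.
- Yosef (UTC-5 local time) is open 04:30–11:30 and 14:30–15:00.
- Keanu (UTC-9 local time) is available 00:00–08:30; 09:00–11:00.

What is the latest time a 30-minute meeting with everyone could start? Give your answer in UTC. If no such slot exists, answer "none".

Lila in UTC: 10:30-13:00, 14:00-17:30, 19:00-20:00.
Rosa in UTC: 09:30-16:30 (add 9h to convert from UTC-9).
Yosef in UTC: 09:30-16:30, 19:30-20:00 (add 5h to convert from UTC-5).
Keanu in UTC: 09:00-17:30, 18:00-20:00 (add 9h to convert from UTC-9).
Lila ∩ Rosa: 10:30-13:00, 14:00-16:30.
Lila ∩ Rosa ∩ Yosef: 10:30-13:00, 14:00-16:30.
Lila ∩ Rosa ∩ Yosef ∩ Keanu: 10:30-13:00, 14:00-16:30.
Those are the intersection windows.
The last common window of at least 30 minutes is 14:00-16:30; a 30-minute meeting can start as late as 16:00 and still end by 16:30.

16:00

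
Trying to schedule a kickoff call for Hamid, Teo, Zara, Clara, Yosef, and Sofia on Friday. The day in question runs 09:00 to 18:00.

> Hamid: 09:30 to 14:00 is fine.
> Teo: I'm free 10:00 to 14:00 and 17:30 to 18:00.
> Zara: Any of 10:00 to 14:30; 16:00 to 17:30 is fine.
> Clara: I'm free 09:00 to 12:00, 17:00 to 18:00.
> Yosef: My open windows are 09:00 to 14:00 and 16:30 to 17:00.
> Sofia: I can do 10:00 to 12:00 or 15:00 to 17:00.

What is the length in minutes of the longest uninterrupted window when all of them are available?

Hamid ∩ Teo: 10:00-14:00.
Hamid ∩ Teo ∩ Zara: 10:00-14:00.
Hamid ∩ Teo ∩ Zara ∩ Clara: 10:00-12:00.
Hamid ∩ Teo ∩ Zara ∩ Clara ∩ Yosef: 10:00-12:00.
Hamid ∩ Teo ∩ Zara ∩ Clara ∩ Yosef ∩ Sofia: 10:00-12:00.
Those are the intersection windows.
The longest is 10:00-12:00 at 120 minutes.

120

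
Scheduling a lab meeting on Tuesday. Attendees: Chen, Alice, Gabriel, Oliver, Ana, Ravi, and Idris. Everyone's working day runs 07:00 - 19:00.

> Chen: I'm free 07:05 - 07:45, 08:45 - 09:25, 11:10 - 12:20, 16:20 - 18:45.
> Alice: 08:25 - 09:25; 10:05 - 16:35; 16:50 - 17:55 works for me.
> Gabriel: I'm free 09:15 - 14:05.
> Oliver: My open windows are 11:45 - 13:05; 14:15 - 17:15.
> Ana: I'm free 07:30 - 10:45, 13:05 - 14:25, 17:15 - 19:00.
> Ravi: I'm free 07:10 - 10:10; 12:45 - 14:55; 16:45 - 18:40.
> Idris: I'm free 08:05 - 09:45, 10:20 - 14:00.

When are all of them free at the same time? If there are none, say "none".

none

Chen ∩ Alice: 08:45-09:25, 11:10-12:20, 16:20-16:35, 16:50-17:55.
Chen ∩ Alice ∩ Gabriel: 09:15-09:25, 11:10-12:20.
Chen ∩ Alice ∩ Gabriel ∩ Oliver: 11:45-12:20.
Chen ∩ Alice ∩ Gabriel ∩ Oliver ∩ Ana: ∅.
Chen ∩ Alice ∩ Gabriel ∩ Oliver ∩ Ana ∩ Ravi: ∅.
Chen ∩ Alice ∩ Gabriel ∩ Oliver ∩ Ana ∩ Ravi ∩ Idris: ∅.
There is no time when everyone is free.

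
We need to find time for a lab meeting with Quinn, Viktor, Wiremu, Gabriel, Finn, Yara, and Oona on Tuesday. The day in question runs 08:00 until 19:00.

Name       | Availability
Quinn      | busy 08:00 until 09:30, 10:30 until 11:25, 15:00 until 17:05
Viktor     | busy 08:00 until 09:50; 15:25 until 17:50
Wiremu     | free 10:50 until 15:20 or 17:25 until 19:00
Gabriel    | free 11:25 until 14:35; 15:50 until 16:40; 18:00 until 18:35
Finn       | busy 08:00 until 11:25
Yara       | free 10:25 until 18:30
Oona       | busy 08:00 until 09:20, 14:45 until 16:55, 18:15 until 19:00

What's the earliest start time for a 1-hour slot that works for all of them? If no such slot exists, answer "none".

Quinn free: 09:30-10:30, 11:25-15:00, 17:05-19:00 (invert busy blocks within the working day).
Viktor free: 09:50-15:25, 17:50-19:00 (invert busy blocks within the working day).
Wiremu free: 10:50-15:20, 17:25-19:00.
Gabriel free: 11:25-14:35, 15:50-16:40, 18:00-18:35.
Finn free: 11:25-19:00 (invert busy blocks within the working day).
Yara free: 10:25-18:30.
Oona free: 09:20-14:45, 16:55-18:15 (invert busy blocks within the working day).
Quinn ∩ Viktor: 09:50-10:30, 11:25-15:00, 17:50-19:00.
Quinn ∩ Viktor ∩ Wiremu: 11:25-15:00, 17:50-19:00.
Quinn ∩ Viktor ∩ Wiremu ∩ Gabriel: 11:25-14:35, 18:00-18:35.
Quinn ∩ Viktor ∩ Wiremu ∩ Gabriel ∩ Finn: 11:25-14:35, 18:00-18:35.
Quinn ∩ Viktor ∩ Wiremu ∩ Gabriel ∩ Finn ∩ Yara: 11:25-14:35, 18:00-18:30.
Quinn ∩ Viktor ∩ Wiremu ∩ Gabriel ∩ Finn ∩ Yara ∩ Oona: 11:25-14:35, 18:00-18:15.
The first common window of at least 60 minutes is 11:25-14:35, so the earliest start is 11:25.

11:25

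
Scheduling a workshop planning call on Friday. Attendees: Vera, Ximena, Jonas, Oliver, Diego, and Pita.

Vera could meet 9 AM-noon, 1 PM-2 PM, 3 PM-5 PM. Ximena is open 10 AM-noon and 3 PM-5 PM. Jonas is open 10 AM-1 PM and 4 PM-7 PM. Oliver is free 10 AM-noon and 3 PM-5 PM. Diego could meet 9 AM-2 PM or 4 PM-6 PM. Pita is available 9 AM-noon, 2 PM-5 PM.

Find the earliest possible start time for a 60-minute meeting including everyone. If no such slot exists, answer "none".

Vera ∩ Ximena: 10:00-12:00, 15:00-17:00.
Vera ∩ Ximena ∩ Jonas: 10:00-12:00, 16:00-17:00.
Vera ∩ Ximena ∩ Jonas ∩ Oliver: 10:00-12:00, 16:00-17:00.
Vera ∩ Ximena ∩ Jonas ∩ Oliver ∩ Diego: 10:00-12:00, 16:00-17:00.
Vera ∩ Ximena ∩ Jonas ∩ Oliver ∩ Diego ∩ Pita: 10:00-12:00, 16:00-17:00.
The first common window of at least 60 minutes is 10:00-12:00, so the earliest start is 10:00.

10:00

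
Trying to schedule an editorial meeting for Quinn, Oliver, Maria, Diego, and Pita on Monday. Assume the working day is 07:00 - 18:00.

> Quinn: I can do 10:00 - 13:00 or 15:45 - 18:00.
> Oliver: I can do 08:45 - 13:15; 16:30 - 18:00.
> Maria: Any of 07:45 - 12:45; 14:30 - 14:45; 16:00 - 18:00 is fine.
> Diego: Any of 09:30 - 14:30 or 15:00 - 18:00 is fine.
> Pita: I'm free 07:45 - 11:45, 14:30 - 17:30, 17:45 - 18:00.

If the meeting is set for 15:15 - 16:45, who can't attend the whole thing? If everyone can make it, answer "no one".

Quinn: not fully free for 15:15-16:45. Oliver: not fully free for 15:15-16:45. Maria: not fully free for 15:15-16:45. Diego: free for 15:15-16:45. Pita: free for 15:15-16:45.

Maria, Oliver, Quinn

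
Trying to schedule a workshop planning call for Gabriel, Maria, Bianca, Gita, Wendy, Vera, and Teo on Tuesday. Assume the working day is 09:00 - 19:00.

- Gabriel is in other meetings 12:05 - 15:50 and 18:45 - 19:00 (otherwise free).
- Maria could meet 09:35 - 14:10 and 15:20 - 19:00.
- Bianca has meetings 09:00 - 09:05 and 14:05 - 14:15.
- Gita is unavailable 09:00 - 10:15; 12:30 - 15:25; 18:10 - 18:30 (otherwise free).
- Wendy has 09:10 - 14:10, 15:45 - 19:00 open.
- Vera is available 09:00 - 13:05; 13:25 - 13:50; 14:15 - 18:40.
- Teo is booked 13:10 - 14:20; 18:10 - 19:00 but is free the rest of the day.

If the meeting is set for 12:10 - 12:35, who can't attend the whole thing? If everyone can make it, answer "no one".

Gabriel free: 09:00-12:05, 15:50-18:45 (invert busy blocks within the working day).
Maria free: 09:35-14:10, 15:20-19:00.
Bianca free: 09:05-14:05, 14:15-19:00 (invert busy blocks within the working day).
Gita free: 10:15-12:30, 15:25-18:10, 18:30-19:00 (invert busy blocks within the working day).
Wendy free: 09:10-14:10, 15:45-19:00.
Vera free: 09:00-13:05, 13:25-13:50, 14:15-18:40.
Teo free: 09:00-13:10, 14:20-18:10 (invert busy blocks within the working day).
Gabriel: not fully free for 12:10-12:35. Maria: free for 12:10-12:35. Bianca: free for 12:10-12:35. Gita: not fully free for 12:10-12:35. Wendy: free for 12:10-12:35. Vera: free for 12:10-12:35. Teo: free for 12:10-12:35.

Gabriel, Gita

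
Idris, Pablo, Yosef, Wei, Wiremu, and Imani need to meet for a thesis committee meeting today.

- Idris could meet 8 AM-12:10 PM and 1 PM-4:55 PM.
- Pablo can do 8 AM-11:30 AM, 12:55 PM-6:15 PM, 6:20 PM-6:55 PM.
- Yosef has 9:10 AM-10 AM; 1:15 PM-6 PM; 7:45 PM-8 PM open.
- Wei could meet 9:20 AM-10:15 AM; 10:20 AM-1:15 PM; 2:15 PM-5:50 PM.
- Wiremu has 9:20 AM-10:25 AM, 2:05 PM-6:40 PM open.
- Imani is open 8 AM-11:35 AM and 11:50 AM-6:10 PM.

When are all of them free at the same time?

Idris ∩ Pablo: 08:00-11:30, 13:00-16:55.
Idris ∩ Pablo ∩ Yosef: 09:10-10:00, 13:15-16:55.
Idris ∩ Pablo ∩ Yosef ∩ Wei: 09:20-10:00, 14:15-16:55.
Idris ∩ Pablo ∩ Yosef ∩ Wei ∩ Wiremu: 09:20-10:00, 14:15-16:55.
Idris ∩ Pablo ∩ Yosef ∩ Wei ∩ Wiremu ∩ Imani: 09:20-10:00, 14:15-16:55.

09:20-10:00, 14:15-16:55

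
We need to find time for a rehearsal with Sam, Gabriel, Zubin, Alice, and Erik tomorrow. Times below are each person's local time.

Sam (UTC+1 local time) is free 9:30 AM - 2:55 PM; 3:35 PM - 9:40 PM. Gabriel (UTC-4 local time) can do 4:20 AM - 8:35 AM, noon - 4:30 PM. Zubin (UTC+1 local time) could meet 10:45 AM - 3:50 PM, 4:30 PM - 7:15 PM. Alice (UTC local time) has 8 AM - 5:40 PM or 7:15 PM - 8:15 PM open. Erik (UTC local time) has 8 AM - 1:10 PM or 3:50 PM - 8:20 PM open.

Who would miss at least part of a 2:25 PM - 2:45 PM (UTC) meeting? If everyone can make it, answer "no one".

Erik, Gabriel, Sam

Sam in UTC: 08:30-13:55, 14:35-20:40 (subtract 1h to convert from UTC+1).
Gabriel in UTC: 08:20-12:35, 16:00-20:30 (add 4h to convert from UTC-4).
Zubin in UTC: 09:45-14:50, 15:30-18:15 (subtract 1h to convert from UTC+1).
Alice in UTC: 08:00-17:40, 19:15-20:15.
Erik in UTC: 08:00-13:10, 15:50-20:20.
Sam: not fully free for 14:25-14:45. Gabriel: not fully free for 14:25-14:45. Zubin: free for 14:25-14:45. Alice: free for 14:25-14:45. Erik: not fully free for 14:25-14:45.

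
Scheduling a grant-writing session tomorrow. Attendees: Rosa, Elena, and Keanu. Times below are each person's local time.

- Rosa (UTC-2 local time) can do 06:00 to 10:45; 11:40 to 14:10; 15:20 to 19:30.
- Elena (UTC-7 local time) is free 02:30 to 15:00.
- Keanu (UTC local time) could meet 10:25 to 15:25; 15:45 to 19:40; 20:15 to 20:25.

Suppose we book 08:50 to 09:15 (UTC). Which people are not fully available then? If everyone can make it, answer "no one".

Rosa in UTC: 08:00-12:45, 13:40-16:10, 17:20-21:30 (add 2h to convert from UTC-2).
Elena in UTC: 09:30-22:00 (add 7h to convert from UTC-7).
Keanu in UTC: 10:25-15:25, 15:45-19:40, 20:15-20:25.
Rosa: free for 08:50-09:15. Elena: not fully free for 08:50-09:15. Keanu: not fully free for 08:50-09:15.

Elena, Keanu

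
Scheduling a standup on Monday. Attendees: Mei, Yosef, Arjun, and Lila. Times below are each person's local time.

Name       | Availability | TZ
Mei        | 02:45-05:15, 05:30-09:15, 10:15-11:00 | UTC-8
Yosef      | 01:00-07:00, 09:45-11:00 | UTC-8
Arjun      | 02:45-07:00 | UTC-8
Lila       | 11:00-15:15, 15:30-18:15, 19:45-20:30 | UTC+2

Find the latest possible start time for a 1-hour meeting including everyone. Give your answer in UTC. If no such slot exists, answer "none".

14:00

Mei in UTC: 10:45-13:15, 13:30-17:15, 18:15-19:00 (add 8h to convert from UTC-8).
Yosef in UTC: 09:00-15:00, 17:45-19:00 (add 8h to convert from UTC-8).
Arjun in UTC: 10:45-15:00 (add 8h to convert from UTC-8).
Lila in UTC: 09:00-13:15, 13:30-16:15, 17:45-18:30 (subtract 2h to convert from UTC+2).
Mei ∩ Yosef: 10:45-13:15, 13:30-15:00, 18:15-19:00.
Mei ∩ Yosef ∩ Arjun: 10:45-13:15, 13:30-15:00.
Mei ∩ Yosef ∩ Arjun ∩ Lila: 10:45-13:15, 13:30-15:00.
Those are the intersection windows.
The last common window of at least 60 minutes is 13:30-15:00; a 60-minute meeting can start as late as 14:00 and still end by 15:00.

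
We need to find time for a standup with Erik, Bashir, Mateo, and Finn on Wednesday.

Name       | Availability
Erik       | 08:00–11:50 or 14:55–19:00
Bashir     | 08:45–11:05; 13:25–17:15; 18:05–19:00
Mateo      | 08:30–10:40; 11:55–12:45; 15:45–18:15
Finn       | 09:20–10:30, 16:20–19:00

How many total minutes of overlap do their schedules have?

Erik ∩ Bashir: 08:45-11:05, 14:55-17:15, 18:05-19:00.
Erik ∩ Bashir ∩ Mateo: 08:45-10:40, 15:45-17:15, 18:05-18:15.
Erik ∩ Bashir ∩ Mateo ∩ Finn: 09:20-10:30, 16:20-17:15, 18:05-18:15.
Those are the intersection windows.
Summing the common windows: 70 + 55 + 10 = 135 minutes.

135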